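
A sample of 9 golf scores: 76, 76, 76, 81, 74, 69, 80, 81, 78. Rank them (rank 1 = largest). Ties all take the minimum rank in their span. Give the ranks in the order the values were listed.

5, 5, 5, 1, 8, 9, 3, 1, 4

Sorted (descending): 81, 81, 80, 78, 76, 76, 76, 74, 69
The 2 values of 81 occupy positions 1–2 → each gets rank 1.
The 3 values of 76 occupy positions 5–7 → each gets rank 5.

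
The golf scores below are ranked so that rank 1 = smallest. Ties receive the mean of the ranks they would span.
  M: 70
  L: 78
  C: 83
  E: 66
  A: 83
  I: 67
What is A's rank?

5.5

Sorted (ascending): 66, 67, 70, 78, 83, 83
The 2 values of 83 occupy positions 5–6 → average rank (5+6)/2 = 5.5.
A has value 83 → rank 5.5.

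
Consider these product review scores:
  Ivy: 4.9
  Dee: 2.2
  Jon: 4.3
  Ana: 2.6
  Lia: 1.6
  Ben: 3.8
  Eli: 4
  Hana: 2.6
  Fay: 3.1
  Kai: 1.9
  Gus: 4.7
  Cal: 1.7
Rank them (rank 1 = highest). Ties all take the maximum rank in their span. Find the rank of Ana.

8

Sorted (descending): 4.9, 4.7, 4.3, 4, 3.8, 3.1, 2.6, 2.6, 2.2, 1.9, 1.7, 1.6
The 2 values of 2.6 occupy positions 7–8 → each gets rank 8.
Ana has value 2.6 → rank 8.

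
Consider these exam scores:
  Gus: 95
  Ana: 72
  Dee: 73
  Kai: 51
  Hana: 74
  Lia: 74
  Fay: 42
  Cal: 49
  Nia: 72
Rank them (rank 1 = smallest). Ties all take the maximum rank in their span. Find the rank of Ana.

Sorted (ascending): 42, 49, 51, 72, 72, 73, 74, 74, 95
The 2 values of 72 occupy positions 4–5 → each gets rank 5.
The 2 values of 74 occupy positions 7–8 → each gets rank 8.
Ana has value 72 → rank 5.

5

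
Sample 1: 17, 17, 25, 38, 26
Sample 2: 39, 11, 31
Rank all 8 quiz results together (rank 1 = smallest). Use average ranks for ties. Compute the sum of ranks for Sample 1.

21

Sorted (ascending): 11, 17, 17, 25, 26, 31, 38, 39
The 2 values of 17 occupy positions 2–3 → average rank (2+3)/2 = 2.5.
Sample 1 values → pooled ranks: 17→2.5, 17→2.5, 25→4, 38→7, 26→5
Rank sum = 2.5 + 2.5 + 4 + 7 + 5 = 21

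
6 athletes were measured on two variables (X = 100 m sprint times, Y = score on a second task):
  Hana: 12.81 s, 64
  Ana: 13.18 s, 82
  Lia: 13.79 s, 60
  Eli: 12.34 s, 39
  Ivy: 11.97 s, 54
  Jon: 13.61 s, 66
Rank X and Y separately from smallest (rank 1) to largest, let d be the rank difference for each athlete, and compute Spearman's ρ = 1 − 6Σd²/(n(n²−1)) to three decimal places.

0.543

Ranks of variable 1: 3, 4, 6, 2, 1, 5
Ranks of variable 2: 4, 6, 3, 1, 2, 5
d = r₁ − r₂: -1, -2, 3, 1, -1, 0
d²: 1, 4, 9, 1, 1, 0; Σd² = 16
ρ = 1 − 6·16/(6·35) = 1 − 96/210 = 0.543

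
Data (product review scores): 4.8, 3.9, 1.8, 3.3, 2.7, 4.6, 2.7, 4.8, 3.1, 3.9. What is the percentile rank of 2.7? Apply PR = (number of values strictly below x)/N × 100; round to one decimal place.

10.0

N = 10.
Strictly below 2.7: 1. Equal to 2.7: 2.
PR = 1/10 × 100 = 10.0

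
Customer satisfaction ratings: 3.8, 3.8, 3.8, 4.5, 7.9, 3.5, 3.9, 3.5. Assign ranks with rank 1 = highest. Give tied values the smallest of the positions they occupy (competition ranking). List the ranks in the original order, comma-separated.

Sorted (descending): 7.9, 4.5, 3.9, 3.8, 3.8, 3.8, 3.5, 3.5
The 3 values of 3.8 occupy positions 4–6 → each gets rank 4.
The 2 values of 3.5 occupy positions 7–8 → each gets rank 7.

4, 4, 4, 2, 1, 7, 3, 7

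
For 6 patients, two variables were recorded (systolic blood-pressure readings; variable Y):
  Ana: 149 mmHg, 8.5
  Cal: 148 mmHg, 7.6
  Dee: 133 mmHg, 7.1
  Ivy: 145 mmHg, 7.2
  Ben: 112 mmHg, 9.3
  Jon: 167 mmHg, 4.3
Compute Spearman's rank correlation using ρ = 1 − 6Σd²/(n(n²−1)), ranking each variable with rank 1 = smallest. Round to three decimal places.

-0.429

Ranks of variable 1: 5, 4, 2, 3, 1, 6
Ranks of variable 2: 5, 4, 2, 3, 6, 1
d = r₁ − r₂: 0, 0, 0, 0, -5, 5
d²: 0, 0, 0, 0, 25, 25; Σd² = 50
ρ = 1 − 6·50/(6·35) = 1 − 300/210 = -0.429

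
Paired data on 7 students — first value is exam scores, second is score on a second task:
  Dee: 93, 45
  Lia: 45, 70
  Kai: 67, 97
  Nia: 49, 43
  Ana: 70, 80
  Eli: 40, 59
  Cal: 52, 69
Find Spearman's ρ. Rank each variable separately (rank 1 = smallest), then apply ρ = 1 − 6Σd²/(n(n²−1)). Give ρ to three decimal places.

Ranks of variable 1: 7, 2, 5, 3, 6, 1, 4
Ranks of variable 2: 2, 5, 7, 1, 6, 3, 4
d = r₁ − r₂: 5, -3, -2, 2, 0, -2, 0
d²: 25, 9, 4, 4, 0, 4, 0; Σd² = 46
ρ = 1 − 6·46/(7·48) = 1 − 276/336 = 0.179

0.179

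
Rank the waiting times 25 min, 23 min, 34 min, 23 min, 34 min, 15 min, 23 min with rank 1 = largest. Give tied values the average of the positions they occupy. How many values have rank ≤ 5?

Sorted (descending): 34, 34, 25, 23, 23, 23, 15
The 2 values of 34 occupy positions 1–2 → average rank (1+2)/2 = 1.5.
The 3 values of 23 occupy positions 4–6 → average rank 5.
Ranks ≤ 5: {1.5, 1.5, 3, 5, 5, 5} → 6 values.

6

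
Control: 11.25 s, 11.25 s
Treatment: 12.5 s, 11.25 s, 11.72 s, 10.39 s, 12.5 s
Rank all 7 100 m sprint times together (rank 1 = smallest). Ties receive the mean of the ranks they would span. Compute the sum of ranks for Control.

6

Sorted (ascending): 10.39, 11.25, 11.25, 11.25, 11.72, 12.5, 12.5
The 3 values of 11.25 occupy positions 2–4 → average rank 3.
The 2 values of 12.5 occupy positions 6–7 → average rank (6+7)/2 = 6.5.
Control values → pooled ranks: 11.25→3, 11.25→3
Rank sum = 3 + 3 = 6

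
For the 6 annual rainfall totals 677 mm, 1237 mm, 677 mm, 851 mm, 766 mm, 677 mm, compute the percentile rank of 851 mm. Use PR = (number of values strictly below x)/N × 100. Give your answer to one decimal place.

66.7

N = 6.
Strictly below 851: 4. Equal to 851: 1.
PR = 4/6 × 100 = 66.7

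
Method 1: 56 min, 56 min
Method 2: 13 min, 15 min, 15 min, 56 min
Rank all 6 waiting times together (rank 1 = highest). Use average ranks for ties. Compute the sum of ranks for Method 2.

17

Sorted (descending): 56, 56, 56, 15, 15, 13
The 3 values of 56 occupy positions 1–3 → average rank 2.
The 2 values of 15 occupy positions 4–5 → average rank (4+5)/2 = 4.5.
Method 2 values → pooled ranks: 13→6, 15→4.5, 15→4.5, 56→2
Rank sum = 6 + 4.5 + 4.5 + 2 = 17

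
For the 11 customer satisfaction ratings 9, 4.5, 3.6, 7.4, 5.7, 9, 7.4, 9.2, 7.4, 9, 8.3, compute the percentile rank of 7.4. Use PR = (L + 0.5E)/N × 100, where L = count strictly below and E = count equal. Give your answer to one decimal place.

N = 11.
Strictly below 7.4: 3. Equal to 7.4: 3.
PR = (3 + 0.5·3)/11 × 100 = 40.9

40.9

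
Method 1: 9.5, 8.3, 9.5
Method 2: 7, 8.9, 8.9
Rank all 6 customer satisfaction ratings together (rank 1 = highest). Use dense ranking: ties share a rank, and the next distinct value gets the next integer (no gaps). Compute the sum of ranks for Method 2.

8

Sorted (descending): 9.5, 9.5, 8.9, 8.9, 8.3, 7
The 2 values of 9.5 share dense rank 1.
The 2 values of 8.9 share dense rank 2.
Remaining distinct values take the next consecutive integers.
Method 2 values → pooled ranks: 7→4, 8.9→2, 8.9→2
Rank sum = 4 + 2 + 2 = 8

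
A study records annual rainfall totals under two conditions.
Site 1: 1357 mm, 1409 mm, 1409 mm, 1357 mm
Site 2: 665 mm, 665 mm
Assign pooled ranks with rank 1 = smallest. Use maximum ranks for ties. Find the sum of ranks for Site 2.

Sorted (ascending): 665, 665, 1357, 1357, 1409, 1409
The 2 values of 665 occupy positions 1–2 → each gets rank 2.
The 2 values of 1357 occupy positions 3–4 → each gets rank 4.
The 2 values of 1409 occupy positions 5–6 → each gets rank 6.
Site 2 values → pooled ranks: 665→2, 665→2
Rank sum = 2 + 2 = 4

4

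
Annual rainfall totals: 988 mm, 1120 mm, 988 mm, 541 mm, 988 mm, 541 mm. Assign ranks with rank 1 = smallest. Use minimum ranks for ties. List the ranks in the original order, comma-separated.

3, 6, 3, 1, 3, 1

Sorted (ascending): 541, 541, 988, 988, 988, 1120
The 2 values of 541 occupy positions 1–2 → each gets rank 1.
The 3 values of 988 occupy positions 3–5 → each gets rank 3.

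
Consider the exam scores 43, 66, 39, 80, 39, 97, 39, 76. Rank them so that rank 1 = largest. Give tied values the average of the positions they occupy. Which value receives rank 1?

97

Sorted (descending): 97, 80, 76, 66, 43, 39, 39, 39
The 3 values of 39 occupy positions 6–8 → average rank 7.
Rank 1 → value 97.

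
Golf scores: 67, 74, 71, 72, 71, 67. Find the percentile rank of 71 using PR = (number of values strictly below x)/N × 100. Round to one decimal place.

33.3

N = 6.
Strictly below 71: 2. Equal to 71: 2.
PR = 2/6 × 100 = 33.3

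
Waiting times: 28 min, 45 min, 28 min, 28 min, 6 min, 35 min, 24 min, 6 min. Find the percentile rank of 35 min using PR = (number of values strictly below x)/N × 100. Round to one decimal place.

N = 8.
Strictly below 35: 6. Equal to 35: 1.
PR = 6/8 × 100 = 75.0

75.0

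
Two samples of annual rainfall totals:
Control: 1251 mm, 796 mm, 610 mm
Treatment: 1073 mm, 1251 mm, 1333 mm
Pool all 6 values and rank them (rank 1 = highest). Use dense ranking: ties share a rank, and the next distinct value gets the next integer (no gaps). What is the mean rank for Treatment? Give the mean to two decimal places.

2.00

Sorted (descending): 1333, 1251, 1251, 1073, 796, 610
The 2 values of 1251 share dense rank 2.
Remaining distinct values take the next consecutive integers.
Treatment values → pooled ranks: 1073→3, 1251→2, 1333→1
Mean rank = (3 + 2 + 1) / 3 = 2.00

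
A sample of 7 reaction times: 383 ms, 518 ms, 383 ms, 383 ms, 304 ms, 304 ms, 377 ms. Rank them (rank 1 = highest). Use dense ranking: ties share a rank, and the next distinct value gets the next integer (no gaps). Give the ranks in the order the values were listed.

Sorted (descending): 518, 383, 383, 383, 377, 304, 304
The 3 values of 383 share dense rank 2.
The 2 values of 304 share dense rank 4.
Remaining distinct values take the next consecutive integers.

2, 1, 2, 2, 4, 4, 3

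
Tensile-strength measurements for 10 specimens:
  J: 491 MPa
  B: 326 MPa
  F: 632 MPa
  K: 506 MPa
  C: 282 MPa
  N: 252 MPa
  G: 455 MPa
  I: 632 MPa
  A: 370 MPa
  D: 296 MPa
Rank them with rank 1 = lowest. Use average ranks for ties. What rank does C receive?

2

Sorted (ascending): 252, 282, 296, 326, 370, 455, 491, 506, 632, 632
The 2 values of 632 occupy positions 9–10 → average rank (9+10)/2 = 9.5.
C has value 282 MPa → rank 2.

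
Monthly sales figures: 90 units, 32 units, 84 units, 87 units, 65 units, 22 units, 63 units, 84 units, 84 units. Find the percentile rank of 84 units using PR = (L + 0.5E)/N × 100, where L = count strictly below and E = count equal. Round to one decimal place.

61.1

N = 9.
Strictly below 84: 4. Equal to 84: 3.
PR = (4 + 0.5·3)/9 × 100 = 61.1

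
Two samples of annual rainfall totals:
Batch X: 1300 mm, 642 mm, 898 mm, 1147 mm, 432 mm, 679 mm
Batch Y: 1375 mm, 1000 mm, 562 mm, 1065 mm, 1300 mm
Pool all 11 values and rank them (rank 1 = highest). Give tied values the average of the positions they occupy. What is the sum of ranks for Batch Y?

Sorted (descending): 1375, 1300, 1300, 1147, 1065, 1000, 898, 679, 642, 562, 432
The 2 values of 1300 occupy positions 2–3 → average rank (2+3)/2 = 2.5.
Batch Y values → pooled ranks: 1375→1, 1000→6, 562→10, 1065→5, 1300→2.5
Rank sum = 1 + 6 + 10 + 5 + 2.5 = 24.5

24.5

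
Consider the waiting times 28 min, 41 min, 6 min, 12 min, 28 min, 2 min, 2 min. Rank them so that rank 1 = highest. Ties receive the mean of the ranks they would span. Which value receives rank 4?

Sorted (descending): 41, 28, 28, 12, 6, 2, 2
The 2 values of 28 occupy positions 2–3 → average rank (2+3)/2 = 2.5.
The 2 values of 2 occupy positions 6–7 → average rank (6+7)/2 = 6.5.
Rank 4 → value 12.

12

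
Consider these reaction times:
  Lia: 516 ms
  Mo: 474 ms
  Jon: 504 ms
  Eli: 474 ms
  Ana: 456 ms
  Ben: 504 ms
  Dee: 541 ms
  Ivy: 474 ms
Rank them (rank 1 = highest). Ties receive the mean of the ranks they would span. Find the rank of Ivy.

6

Sorted (descending): 541, 516, 504, 504, 474, 474, 474, 456
The 2 values of 504 occupy positions 3–4 → average rank (3+4)/2 = 3.5.
The 3 values of 474 occupy positions 5–7 → average rank 6.
Ivy has value 474 ms → rank 6.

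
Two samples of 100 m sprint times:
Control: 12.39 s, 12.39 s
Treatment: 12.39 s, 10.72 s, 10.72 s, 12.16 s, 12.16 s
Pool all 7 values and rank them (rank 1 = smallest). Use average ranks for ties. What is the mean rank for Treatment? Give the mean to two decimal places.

Sorted (ascending): 10.72, 10.72, 12.16, 12.16, 12.39, 12.39, 12.39
The 2 values of 10.72 occupy positions 1–2 → average rank (1+2)/2 = 1.5.
The 2 values of 12.16 occupy positions 3–4 → average rank (3+4)/2 = 3.5.
The 3 values of 12.39 occupy positions 5–7 → average rank 6.
Treatment values → pooled ranks: 12.39→6, 10.72→1.5, 10.72→1.5, 12.16→3.5, 12.16→3.5
Mean rank = (6 + 1.5 + 1.5 + 3.5 + 3.5) / 5 = 3.20

3.20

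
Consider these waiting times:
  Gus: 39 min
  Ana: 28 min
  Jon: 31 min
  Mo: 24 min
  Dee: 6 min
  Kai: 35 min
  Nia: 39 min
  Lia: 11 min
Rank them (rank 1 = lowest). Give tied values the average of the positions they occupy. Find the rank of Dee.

Sorted (ascending): 6, 11, 24, 28, 31, 35, 39, 39
The 2 values of 39 occupy positions 7–8 → average rank (7+8)/2 = 7.5.
Dee has value 6 min → rank 1.

1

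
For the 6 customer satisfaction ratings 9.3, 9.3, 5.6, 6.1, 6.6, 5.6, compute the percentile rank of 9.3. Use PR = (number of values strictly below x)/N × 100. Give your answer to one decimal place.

N = 6.
Strictly below 9.3: 4. Equal to 9.3: 2.
PR = 4/6 × 100 = 66.7

66.7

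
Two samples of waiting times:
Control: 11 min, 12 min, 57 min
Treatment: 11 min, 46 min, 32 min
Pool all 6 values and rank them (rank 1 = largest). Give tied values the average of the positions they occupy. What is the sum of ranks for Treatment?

10.5

Sorted (descending): 57, 46, 32, 12, 11, 11
The 2 values of 11 occupy positions 5–6 → average rank (5+6)/2 = 5.5.
Treatment values → pooled ranks: 11→5.5, 46→2, 32→3
Rank sum = 5.5 + 2 + 3 = 10.5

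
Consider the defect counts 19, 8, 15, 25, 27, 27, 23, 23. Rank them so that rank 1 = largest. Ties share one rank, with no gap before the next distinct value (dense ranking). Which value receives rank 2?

25

Sorted (descending): 27, 27, 25, 23, 23, 19, 15, 8
The 2 values of 27 share dense rank 1.
The 2 values of 23 share dense rank 3.
Remaining distinct values take the next consecutive integers.
Rank 2 → value 25.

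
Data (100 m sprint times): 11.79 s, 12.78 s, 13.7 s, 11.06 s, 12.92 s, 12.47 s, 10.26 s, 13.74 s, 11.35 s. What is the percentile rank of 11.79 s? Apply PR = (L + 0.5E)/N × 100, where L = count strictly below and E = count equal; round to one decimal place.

N = 9.
Strictly below 11.79: 3. Equal to 11.79: 1.
PR = (3 + 0.5·1)/9 × 100 = 38.9

38.9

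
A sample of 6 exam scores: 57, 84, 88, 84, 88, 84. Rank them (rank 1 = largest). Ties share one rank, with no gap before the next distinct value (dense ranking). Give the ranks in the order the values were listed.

3, 2, 1, 2, 1, 2

Sorted (descending): 88, 88, 84, 84, 84, 57
The 2 values of 88 share dense rank 1.
The 3 values of 84 share dense rank 2.
Remaining distinct values take the next consecutive integers.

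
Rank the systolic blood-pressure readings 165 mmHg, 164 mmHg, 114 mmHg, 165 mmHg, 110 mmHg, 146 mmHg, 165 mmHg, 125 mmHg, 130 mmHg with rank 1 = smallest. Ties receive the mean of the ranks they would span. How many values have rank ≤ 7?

6

Sorted (ascending): 110, 114, 125, 130, 146, 164, 165, 165, 165
The 3 values of 165 occupy positions 7–9 → average rank 8.
Ranks ≤ 7: {1, 2, 3, 4, 5, 6} → 6 values.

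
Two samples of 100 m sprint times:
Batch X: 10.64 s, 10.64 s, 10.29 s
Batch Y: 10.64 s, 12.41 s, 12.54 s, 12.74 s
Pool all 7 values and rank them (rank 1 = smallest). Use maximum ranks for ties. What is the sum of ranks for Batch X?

Sorted (ascending): 10.29, 10.64, 10.64, 10.64, 12.41, 12.54, 12.74
The 3 values of 10.64 occupy positions 2–4 → each gets rank 4.
Batch X values → pooled ranks: 10.64→4, 10.64→4, 10.29→1
Rank sum = 4 + 4 + 1 = 9

9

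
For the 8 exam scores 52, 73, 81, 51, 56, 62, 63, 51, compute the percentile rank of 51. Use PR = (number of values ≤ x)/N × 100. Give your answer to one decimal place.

N = 8.
Strictly below 51: 0. Equal to 51: 2.
PR = 2/8 × 100 = 25.0

25.0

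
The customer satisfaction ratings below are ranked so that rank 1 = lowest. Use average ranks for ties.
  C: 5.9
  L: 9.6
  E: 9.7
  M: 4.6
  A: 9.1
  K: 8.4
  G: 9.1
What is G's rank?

Sorted (ascending): 4.6, 5.9, 8.4, 9.1, 9.1, 9.6, 9.7
The 2 values of 9.1 occupy positions 4–5 → average rank (4+5)/2 = 4.5.
G has value 9.1 → rank 4.5.

4.5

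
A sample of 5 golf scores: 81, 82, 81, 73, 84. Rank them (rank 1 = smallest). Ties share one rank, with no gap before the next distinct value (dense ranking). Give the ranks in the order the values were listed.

2, 3, 2, 1, 4

Sorted (ascending): 73, 81, 81, 82, 84
The 2 values of 81 share dense rank 2.
Remaining distinct values take the next consecutive integers.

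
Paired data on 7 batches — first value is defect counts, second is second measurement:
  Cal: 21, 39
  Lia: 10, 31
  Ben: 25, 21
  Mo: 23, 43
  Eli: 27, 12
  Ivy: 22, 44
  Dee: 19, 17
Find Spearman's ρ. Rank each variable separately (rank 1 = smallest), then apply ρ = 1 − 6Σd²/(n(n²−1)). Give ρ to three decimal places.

-0.214

Ranks of variable 1: 3, 1, 6, 5, 7, 4, 2
Ranks of variable 2: 5, 4, 3, 6, 1, 7, 2
d = r₁ − r₂: -2, -3, 3, -1, 6, -3, 0
d²: 4, 9, 9, 1, 36, 9, 0; Σd² = 68
ρ = 1 − 6·68/(7·48) = 1 − 408/336 = -0.214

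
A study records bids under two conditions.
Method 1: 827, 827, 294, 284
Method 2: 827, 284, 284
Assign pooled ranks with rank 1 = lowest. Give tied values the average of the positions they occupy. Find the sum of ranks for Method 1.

Sorted (ascending): 284, 284, 284, 294, 827, 827, 827
The 3 values of 284 occupy positions 1–3 → average rank 2.
The 3 values of 827 occupy positions 5–7 → average rank 6.
Method 1 values → pooled ranks: 827→6, 827→6, 294→4, 284→2
Rank sum = 6 + 6 + 4 + 2 = 18

18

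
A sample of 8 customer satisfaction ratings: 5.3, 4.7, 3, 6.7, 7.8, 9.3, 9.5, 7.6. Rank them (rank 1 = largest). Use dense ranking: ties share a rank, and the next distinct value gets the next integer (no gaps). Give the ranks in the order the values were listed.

6, 7, 8, 5, 3, 2, 1, 4

Sorted (descending): 9.5, 9.3, 7.8, 7.6, 6.7, 5.3, 4.7, 3
No ties — each value takes its position as its rank.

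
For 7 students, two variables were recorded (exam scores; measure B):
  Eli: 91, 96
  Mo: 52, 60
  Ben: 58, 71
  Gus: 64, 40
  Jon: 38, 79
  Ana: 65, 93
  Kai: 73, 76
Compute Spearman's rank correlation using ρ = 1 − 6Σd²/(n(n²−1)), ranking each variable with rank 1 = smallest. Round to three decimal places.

Ranks of variable 1: 7, 2, 3, 4, 1, 5, 6
Ranks of variable 2: 7, 2, 3, 1, 5, 6, 4
d = r₁ − r₂: 0, 0, 0, 3, -4, -1, 2
d²: 0, 0, 0, 9, 16, 1, 4; Σd² = 30
ρ = 1 − 6·30/(7·48) = 1 − 180/336 = 0.464

0.464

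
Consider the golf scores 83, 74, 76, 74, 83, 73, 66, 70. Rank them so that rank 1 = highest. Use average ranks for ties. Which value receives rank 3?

Sorted (descending): 83, 83, 76, 74, 74, 73, 70, 66
The 2 values of 83 occupy positions 1–2 → average rank (1+2)/2 = 1.5.
The 2 values of 74 occupy positions 4–5 → average rank (4+5)/2 = 4.5.
Rank 3 → value 76.

76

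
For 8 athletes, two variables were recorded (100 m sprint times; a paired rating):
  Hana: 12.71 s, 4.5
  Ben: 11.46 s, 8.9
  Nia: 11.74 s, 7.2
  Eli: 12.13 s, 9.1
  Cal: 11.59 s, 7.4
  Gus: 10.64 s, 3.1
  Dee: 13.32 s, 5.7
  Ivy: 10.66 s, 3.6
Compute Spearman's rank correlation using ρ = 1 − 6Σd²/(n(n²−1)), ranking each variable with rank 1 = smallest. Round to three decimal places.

0.333

Ranks of variable 1: 7, 3, 5, 6, 4, 1, 8, 2
Ranks of variable 2: 3, 7, 5, 8, 6, 1, 4, 2
d = r₁ − r₂: 4, -4, 0, -2, -2, 0, 4, 0
d²: 16, 16, 0, 4, 4, 0, 16, 0; Σd² = 56
ρ = 1 − 6·56/(8·63) = 1 − 336/504 = 0.333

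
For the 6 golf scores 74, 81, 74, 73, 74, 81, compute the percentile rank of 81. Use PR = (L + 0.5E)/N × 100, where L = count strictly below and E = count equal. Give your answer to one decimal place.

83.3

N = 6.
Strictly below 81: 4. Equal to 81: 2.
PR = (4 + 0.5·2)/6 × 100 = 83.3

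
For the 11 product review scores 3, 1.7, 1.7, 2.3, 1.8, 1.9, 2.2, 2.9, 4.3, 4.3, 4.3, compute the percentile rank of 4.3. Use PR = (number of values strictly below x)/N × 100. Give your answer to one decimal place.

72.7

N = 11.
Strictly below 4.3: 8. Equal to 4.3: 3.
PR = 8/11 × 100 = 72.7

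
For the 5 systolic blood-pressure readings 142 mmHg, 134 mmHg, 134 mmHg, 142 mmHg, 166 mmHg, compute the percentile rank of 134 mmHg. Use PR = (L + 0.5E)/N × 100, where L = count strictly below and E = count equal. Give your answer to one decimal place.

20.0

N = 5.
Strictly below 134: 0. Equal to 134: 2.
PR = (0 + 0.5·2)/5 × 100 = 20.0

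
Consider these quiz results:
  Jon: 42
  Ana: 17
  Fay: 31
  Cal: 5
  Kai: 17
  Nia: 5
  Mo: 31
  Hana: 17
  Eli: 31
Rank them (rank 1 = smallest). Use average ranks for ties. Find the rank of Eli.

7

Sorted (ascending): 5, 5, 17, 17, 17, 31, 31, 31, 42
The 2 values of 5 occupy positions 1–2 → average rank (1+2)/2 = 1.5.
The 3 values of 17 occupy positions 3–5 → average rank 4.
The 3 values of 31 occupy positions 6–8 → average rank 7.
Eli has value 31 → rank 7.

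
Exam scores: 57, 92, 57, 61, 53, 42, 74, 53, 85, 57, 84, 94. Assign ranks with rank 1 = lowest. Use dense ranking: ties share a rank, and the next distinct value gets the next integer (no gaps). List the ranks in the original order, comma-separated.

3, 8, 3, 4, 2, 1, 5, 2, 7, 3, 6, 9

Sorted (ascending): 42, 53, 53, 57, 57, 57, 61, 74, 84, 85, 92, 94
The 2 values of 53 share dense rank 2.
The 3 values of 57 share dense rank 3.
Remaining distinct values take the next consecutive integers.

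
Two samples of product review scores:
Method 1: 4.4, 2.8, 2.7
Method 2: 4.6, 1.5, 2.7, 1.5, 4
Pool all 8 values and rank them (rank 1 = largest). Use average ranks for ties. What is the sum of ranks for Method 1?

Sorted (descending): 4.6, 4.4, 4, 2.8, 2.7, 2.7, 1.5, 1.5
The 2 values of 2.7 occupy positions 5–6 → average rank (5+6)/2 = 5.5.
The 2 values of 1.5 occupy positions 7–8 → average rank (7+8)/2 = 7.5.
Method 1 values → pooled ranks: 4.4→2, 2.8→4, 2.7→5.5
Rank sum = 2 + 4 + 5.5 = 11.5

11.5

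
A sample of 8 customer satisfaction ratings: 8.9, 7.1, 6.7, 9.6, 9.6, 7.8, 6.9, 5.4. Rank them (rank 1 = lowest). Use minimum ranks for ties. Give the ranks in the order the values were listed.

Sorted (ascending): 5.4, 6.7, 6.9, 7.1, 7.8, 8.9, 9.6, 9.6
The 2 values of 9.6 occupy positions 7–8 → each gets rank 7.

6, 4, 2, 7, 7, 5, 3, 1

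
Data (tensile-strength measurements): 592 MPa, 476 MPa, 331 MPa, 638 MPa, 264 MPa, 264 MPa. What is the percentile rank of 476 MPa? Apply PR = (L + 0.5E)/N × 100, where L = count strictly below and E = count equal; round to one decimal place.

N = 6.
Strictly below 476: 3. Equal to 476: 1.
PR = (3 + 0.5·1)/6 × 100 = 58.3

58.3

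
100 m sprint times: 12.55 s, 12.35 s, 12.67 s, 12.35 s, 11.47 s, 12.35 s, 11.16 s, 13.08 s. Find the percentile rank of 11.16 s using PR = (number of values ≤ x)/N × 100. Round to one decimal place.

N = 8.
Strictly below 11.16: 0. Equal to 11.16: 1.
PR = 1/8 × 100 = 12.5

12.5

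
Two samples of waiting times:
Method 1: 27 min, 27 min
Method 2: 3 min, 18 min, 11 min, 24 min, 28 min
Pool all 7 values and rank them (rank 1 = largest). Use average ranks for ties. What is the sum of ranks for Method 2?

Sorted (descending): 28, 27, 27, 24, 18, 11, 3
The 2 values of 27 occupy positions 2–3 → average rank (2+3)/2 = 2.5.
Method 2 values → pooled ranks: 3→7, 18→5, 11→6, 24→4, 28→1
Rank sum = 7 + 5 + 6 + 4 + 1 = 23

23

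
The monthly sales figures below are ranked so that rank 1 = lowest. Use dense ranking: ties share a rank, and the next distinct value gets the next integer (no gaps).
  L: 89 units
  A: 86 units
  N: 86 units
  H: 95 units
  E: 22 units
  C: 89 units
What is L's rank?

Sorted (ascending): 22, 86, 86, 89, 89, 95
The 2 values of 86 share dense rank 2.
The 2 values of 89 share dense rank 3.
Remaining distinct values take the next consecutive integers.
L has value 89 units → rank 3.

3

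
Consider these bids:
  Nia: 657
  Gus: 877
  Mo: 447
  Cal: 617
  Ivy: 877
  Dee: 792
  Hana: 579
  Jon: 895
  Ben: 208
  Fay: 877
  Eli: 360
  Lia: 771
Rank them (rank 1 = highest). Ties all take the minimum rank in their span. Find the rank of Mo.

10

Sorted (descending): 895, 877, 877, 877, 792, 771, 657, 617, 579, 447, 360, 208
The 3 values of 877 occupy positions 2–4 → each gets rank 2.
Mo has value 447 → rank 10.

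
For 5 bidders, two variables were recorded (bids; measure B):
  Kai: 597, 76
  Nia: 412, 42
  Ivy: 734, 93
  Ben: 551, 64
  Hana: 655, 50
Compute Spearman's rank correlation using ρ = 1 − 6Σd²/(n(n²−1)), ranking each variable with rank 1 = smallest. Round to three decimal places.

Ranks of variable 1: 3, 1, 5, 2, 4
Ranks of variable 2: 4, 1, 5, 3, 2
d = r₁ − r₂: -1, 0, 0, -1, 2
d²: 1, 0, 0, 1, 4; Σd² = 6
ρ = 1 − 6·6/(5·24) = 1 − 36/120 = 0.700

0.700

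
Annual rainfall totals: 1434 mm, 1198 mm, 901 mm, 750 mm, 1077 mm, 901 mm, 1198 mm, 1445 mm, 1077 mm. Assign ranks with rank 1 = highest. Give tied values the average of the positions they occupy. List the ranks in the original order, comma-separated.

2, 3.5, 7.5, 9, 5.5, 7.5, 3.5, 1, 5.5

Sorted (descending): 1445, 1434, 1198, 1198, 1077, 1077, 901, 901, 750
The 2 values of 1198 occupy positions 3–4 → average rank (3+4)/2 = 3.5.
The 2 values of 1077 occupy positions 5–6 → average rank (5+6)/2 = 5.5.
The 2 values of 901 occupy positions 7–8 → average rank (7+8)/2 = 7.5.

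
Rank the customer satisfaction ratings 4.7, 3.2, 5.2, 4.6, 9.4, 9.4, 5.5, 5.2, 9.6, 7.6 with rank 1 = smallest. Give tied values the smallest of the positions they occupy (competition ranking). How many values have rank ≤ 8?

9

Sorted (ascending): 3.2, 4.6, 4.7, 5.2, 5.2, 5.5, 7.6, 9.4, 9.4, 9.6
The 2 values of 5.2 occupy positions 4–5 → each gets rank 4.
The 2 values of 9.4 occupy positions 8–9 → each gets rank 8.
Ranks ≤ 8: {1, 2, 3, 4, 4, 6, 7, 8, 8} → 9 values.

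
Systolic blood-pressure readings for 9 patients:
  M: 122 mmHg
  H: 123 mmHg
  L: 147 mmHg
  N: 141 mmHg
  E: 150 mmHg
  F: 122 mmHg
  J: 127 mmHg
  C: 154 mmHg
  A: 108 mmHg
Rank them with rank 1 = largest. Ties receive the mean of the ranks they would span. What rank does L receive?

3

Sorted (descending): 154, 150, 147, 141, 127, 123, 122, 122, 108
The 2 values of 122 occupy positions 7–8 → average rank (7+8)/2 = 7.5.
L has value 147 mmHg → rank 3.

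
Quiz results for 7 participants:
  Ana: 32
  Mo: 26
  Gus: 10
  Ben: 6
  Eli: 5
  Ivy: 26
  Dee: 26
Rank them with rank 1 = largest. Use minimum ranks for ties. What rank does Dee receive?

2

Sorted (descending): 32, 26, 26, 26, 10, 6, 5
The 3 values of 26 occupy positions 2–4 → each gets rank 2.
Dee has value 26 → rank 2.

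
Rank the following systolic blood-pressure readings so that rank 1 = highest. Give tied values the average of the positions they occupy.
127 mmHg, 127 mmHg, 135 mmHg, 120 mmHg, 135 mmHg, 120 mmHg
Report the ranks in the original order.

Sorted (descending): 135, 135, 127, 127, 120, 120
The 2 values of 135 occupy positions 1–2 → average rank (1+2)/2 = 1.5.
The 2 values of 127 occupy positions 3–4 → average rank (3+4)/2 = 3.5.
The 2 values of 120 occupy positions 5–6 → average rank (5+6)/2 = 5.5.

3.5, 3.5, 1.5, 5.5, 1.5, 5.5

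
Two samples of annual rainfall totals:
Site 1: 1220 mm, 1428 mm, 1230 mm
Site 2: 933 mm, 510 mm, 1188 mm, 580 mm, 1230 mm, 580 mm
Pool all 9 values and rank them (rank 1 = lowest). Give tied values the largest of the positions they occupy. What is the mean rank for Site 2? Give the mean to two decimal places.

4.00

Sorted (ascending): 510, 580, 580, 933, 1188, 1220, 1230, 1230, 1428
The 2 values of 580 occupy positions 2–3 → each gets rank 3.
The 2 values of 1230 occupy positions 7–8 → each gets rank 8.
Site 2 values → pooled ranks: 933→4, 510→1, 1188→5, 580→3, 1230→8, 580→3
Mean rank = (4 + 1 + 5 + 3 + 8 + 3) / 6 = 4.00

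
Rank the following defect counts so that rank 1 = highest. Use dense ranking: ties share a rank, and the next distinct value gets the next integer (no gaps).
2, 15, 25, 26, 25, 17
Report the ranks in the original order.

5, 4, 2, 1, 2, 3

Sorted (descending): 26, 25, 25, 17, 15, 2
The 2 values of 25 share dense rank 2.
Remaining distinct values take the next consecutive integers.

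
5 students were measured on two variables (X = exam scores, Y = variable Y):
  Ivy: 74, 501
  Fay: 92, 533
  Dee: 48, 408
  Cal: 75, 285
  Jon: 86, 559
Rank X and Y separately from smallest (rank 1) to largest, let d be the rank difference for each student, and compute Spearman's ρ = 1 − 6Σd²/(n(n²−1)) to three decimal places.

0.600

Ranks of variable 1: 2, 5, 1, 3, 4
Ranks of variable 2: 3, 4, 2, 1, 5
d = r₁ − r₂: -1, 1, -1, 2, -1
d²: 1, 1, 1, 4, 1; Σd² = 8
ρ = 1 − 6·8/(5·24) = 1 − 48/120 = 0.600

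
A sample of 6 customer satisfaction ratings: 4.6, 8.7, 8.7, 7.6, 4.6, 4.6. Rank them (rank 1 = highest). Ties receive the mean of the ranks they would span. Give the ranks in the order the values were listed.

5, 1.5, 1.5, 3, 5, 5

Sorted (descending): 8.7, 8.7, 7.6, 4.6, 4.6, 4.6
The 2 values of 8.7 occupy positions 1–2 → average rank (1+2)/2 = 1.5.
The 3 values of 4.6 occupy positions 4–6 → average rank 5.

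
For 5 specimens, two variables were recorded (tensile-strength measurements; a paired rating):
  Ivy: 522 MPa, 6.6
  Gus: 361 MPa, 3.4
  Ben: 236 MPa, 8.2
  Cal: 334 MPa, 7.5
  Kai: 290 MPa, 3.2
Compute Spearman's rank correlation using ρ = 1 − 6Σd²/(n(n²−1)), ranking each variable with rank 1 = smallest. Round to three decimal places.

-0.300

Ranks of variable 1: 5, 4, 1, 3, 2
Ranks of variable 2: 3, 2, 5, 4, 1
d = r₁ − r₂: 2, 2, -4, -1, 1
d²: 4, 4, 16, 1, 1; Σd² = 26
ρ = 1 − 6·26/(5·24) = 1 − 156/120 = -0.300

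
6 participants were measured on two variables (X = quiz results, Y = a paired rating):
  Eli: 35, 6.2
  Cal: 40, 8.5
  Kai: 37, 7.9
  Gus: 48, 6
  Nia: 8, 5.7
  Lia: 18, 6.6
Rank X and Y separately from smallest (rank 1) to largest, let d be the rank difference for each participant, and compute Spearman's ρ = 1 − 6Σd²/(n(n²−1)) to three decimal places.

0.371

Ranks of variable 1: 3, 5, 4, 6, 1, 2
Ranks of variable 2: 3, 6, 5, 2, 1, 4
d = r₁ − r₂: 0, -1, -1, 4, 0, -2
d²: 0, 1, 1, 16, 0, 4; Σd² = 22
ρ = 1 − 6·22/(6·35) = 1 − 132/210 = 0.371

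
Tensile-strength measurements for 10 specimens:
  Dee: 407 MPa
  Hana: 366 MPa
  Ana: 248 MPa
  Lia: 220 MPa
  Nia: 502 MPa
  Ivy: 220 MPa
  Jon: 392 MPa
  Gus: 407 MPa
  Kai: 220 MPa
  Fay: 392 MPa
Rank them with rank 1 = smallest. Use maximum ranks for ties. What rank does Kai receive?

3

Sorted (ascending): 220, 220, 220, 248, 366, 392, 392, 407, 407, 502
The 3 values of 220 occupy positions 1–3 → each gets rank 3.
The 2 values of 392 occupy positions 6–7 → each gets rank 7.
The 2 values of 407 occupy positions 8–9 → each gets rank 9.
Kai has value 220 MPa → rank 3.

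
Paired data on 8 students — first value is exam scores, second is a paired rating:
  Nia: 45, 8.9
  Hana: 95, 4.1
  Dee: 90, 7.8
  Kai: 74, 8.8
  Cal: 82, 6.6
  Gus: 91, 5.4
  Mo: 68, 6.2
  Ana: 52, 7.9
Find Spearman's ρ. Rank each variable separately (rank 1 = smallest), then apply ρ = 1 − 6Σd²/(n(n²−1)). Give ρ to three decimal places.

-0.786

Ranks of variable 1: 1, 8, 6, 4, 5, 7, 3, 2
Ranks of variable 2: 8, 1, 5, 7, 4, 2, 3, 6
d = r₁ − r₂: -7, 7, 1, -3, 1, 5, 0, -4
d²: 49, 49, 1, 9, 1, 25, 0, 16; Σd² = 150
ρ = 1 − 6·150/(8·63) = 1 − 900/504 = -0.786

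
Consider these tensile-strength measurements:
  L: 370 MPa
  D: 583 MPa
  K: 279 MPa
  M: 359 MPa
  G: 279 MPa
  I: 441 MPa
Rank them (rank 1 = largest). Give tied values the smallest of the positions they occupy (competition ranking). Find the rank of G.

5

Sorted (descending): 583, 441, 370, 359, 279, 279
The 2 values of 279 occupy positions 5–6 → each gets rank 5.
G has value 279 MPa → rank 5.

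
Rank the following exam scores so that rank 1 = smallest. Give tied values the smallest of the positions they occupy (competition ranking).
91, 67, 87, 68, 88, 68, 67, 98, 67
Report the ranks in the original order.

Sorted (ascending): 67, 67, 67, 68, 68, 87, 88, 91, 98
The 3 values of 67 occupy positions 1–3 → each gets rank 1.
The 2 values of 68 occupy positions 4–5 → each gets rank 4.

8, 1, 6, 4, 7, 4, 1, 9, 1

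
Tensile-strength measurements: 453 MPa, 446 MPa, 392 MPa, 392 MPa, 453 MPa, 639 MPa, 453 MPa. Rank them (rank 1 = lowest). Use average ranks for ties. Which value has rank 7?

639

Sorted (ascending): 392, 392, 446, 453, 453, 453, 639
The 2 values of 392 occupy positions 1–2 → average rank (1+2)/2 = 1.5.
The 3 values of 453 occupy positions 4–6 → average rank 5.
Rank 7 → value 639.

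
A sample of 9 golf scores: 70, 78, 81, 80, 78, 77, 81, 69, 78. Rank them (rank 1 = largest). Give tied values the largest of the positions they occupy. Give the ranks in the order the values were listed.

8, 6, 2, 3, 6, 7, 2, 9, 6

Sorted (descending): 81, 81, 80, 78, 78, 78, 77, 70, 69
The 2 values of 81 occupy positions 1–2 → each gets rank 2.
The 3 values of 78 occupy positions 4–6 → each gets rank 6.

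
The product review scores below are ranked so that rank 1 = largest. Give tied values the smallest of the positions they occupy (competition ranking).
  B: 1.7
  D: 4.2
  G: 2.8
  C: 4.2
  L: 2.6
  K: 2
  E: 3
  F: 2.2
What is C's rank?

1

Sorted (descending): 4.2, 4.2, 3, 2.8, 2.6, 2.2, 2, 1.7
The 2 values of 4.2 occupy positions 1–2 → each gets rank 1.
C has value 4.2 → rank 1.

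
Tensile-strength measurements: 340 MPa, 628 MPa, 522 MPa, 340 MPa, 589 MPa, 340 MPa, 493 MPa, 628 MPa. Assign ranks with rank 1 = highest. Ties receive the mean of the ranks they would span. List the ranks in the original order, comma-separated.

7, 1.5, 4, 7, 3, 7, 5, 1.5

Sorted (descending): 628, 628, 589, 522, 493, 340, 340, 340
The 2 values of 628 occupy positions 1–2 → average rank (1+2)/2 = 1.5.
The 3 values of 340 occupy positions 6–8 → average rank 7.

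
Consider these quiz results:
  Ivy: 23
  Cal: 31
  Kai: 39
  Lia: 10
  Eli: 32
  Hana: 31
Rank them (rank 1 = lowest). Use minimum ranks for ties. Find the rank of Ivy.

Sorted (ascending): 10, 23, 31, 31, 32, 39
The 2 values of 31 occupy positions 3–4 → each gets rank 3.
Ivy has value 23 → rank 2.

2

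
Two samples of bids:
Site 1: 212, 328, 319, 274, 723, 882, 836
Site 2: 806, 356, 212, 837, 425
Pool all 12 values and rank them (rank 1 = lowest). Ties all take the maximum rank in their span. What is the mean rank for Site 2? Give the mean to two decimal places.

7.00

Sorted (ascending): 212, 212, 274, 319, 328, 356, 425, 723, 806, 836, 837, 882
The 2 values of 212 occupy positions 1–2 → each gets rank 2.
Site 2 values → pooled ranks: 806→9, 356→6, 212→2, 837→11, 425→7
Mean rank = (9 + 6 + 2 + 11 + 7) / 5 = 7.00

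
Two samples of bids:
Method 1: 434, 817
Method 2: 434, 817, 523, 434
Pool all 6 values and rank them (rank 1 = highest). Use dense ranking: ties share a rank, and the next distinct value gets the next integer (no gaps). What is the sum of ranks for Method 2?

9

Sorted (descending): 817, 817, 523, 434, 434, 434
The 2 values of 817 share dense rank 1.
The 3 values of 434 share dense rank 3.
Remaining distinct values take the next consecutive integers.
Method 2 values → pooled ranks: 434→3, 817→1, 523→2, 434→3
Rank sum = 3 + 1 + 2 + 3 = 9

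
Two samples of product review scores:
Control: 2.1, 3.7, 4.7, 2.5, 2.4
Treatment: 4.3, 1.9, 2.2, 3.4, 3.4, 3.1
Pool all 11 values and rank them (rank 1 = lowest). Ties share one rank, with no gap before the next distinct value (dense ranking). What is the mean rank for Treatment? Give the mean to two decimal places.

Sorted (ascending): 1.9, 2.1, 2.2, 2.4, 2.5, 3.1, 3.4, 3.4, 3.7, 4.3, 4.7
The 2 values of 3.4 share dense rank 7.
Remaining distinct values take the next consecutive integers.
Treatment values → pooled ranks: 4.3→9, 1.9→1, 2.2→3, 3.4→7, 3.4→7, 3.1→6
Mean rank = (9 + 1 + 3 + 7 + 7 + 6) / 6 = 5.50

5.50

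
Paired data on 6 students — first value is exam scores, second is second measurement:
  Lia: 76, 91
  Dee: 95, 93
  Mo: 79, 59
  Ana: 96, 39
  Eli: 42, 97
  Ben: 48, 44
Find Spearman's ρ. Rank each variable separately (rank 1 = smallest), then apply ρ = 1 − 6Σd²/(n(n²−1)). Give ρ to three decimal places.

-0.486

Ranks of variable 1: 3, 5, 4, 6, 1, 2
Ranks of variable 2: 4, 5, 3, 1, 6, 2
d = r₁ − r₂: -1, 0, 1, 5, -5, 0
d²: 1, 0, 1, 25, 25, 0; Σd² = 52
ρ = 1 − 6·52/(6·35) = 1 − 312/210 = -0.486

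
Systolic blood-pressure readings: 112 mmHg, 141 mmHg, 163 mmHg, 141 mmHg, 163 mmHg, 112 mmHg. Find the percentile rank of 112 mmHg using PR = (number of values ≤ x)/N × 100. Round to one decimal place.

N = 6.
Strictly below 112: 0. Equal to 112: 2.
PR = 2/6 × 100 = 33.3

33.3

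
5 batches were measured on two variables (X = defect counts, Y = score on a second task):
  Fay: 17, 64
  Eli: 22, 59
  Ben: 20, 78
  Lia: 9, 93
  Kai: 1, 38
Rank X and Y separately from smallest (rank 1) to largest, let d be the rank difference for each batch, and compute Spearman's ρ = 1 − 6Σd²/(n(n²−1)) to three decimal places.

Ranks of variable 1: 3, 5, 4, 2, 1
Ranks of variable 2: 3, 2, 4, 5, 1
d = r₁ − r₂: 0, 3, 0, -3, 0
d²: 0, 9, 0, 9, 0; Σd² = 18
ρ = 1 − 6·18/(5·24) = 1 − 108/120 = 0.100

0.100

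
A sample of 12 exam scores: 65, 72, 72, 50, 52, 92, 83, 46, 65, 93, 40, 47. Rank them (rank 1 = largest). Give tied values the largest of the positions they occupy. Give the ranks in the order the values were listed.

Sorted (descending): 93, 92, 83, 72, 72, 65, 65, 52, 50, 47, 46, 40
The 2 values of 72 occupy positions 4–5 → each gets rank 5.
The 2 values of 65 occupy positions 6–7 → each gets rank 7.

7, 5, 5, 9, 8, 2, 3, 11, 7, 1, 12, 10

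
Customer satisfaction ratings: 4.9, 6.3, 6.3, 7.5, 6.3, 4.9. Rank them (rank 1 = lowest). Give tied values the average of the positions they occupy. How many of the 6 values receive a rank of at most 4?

Sorted (ascending): 4.9, 4.9, 6.3, 6.3, 6.3, 7.5
The 2 values of 4.9 occupy positions 1–2 → average rank (1+2)/2 = 1.5.
The 3 values of 6.3 occupy positions 3–5 → average rank 4.
Ranks ≤ 4: {1.5, 1.5, 4, 4, 4} → 5 values.

5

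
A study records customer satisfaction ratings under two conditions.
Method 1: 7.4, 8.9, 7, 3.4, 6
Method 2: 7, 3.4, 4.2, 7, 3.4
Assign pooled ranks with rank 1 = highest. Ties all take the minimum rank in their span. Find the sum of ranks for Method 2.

29

Sorted (descending): 8.9, 7.4, 7, 7, 7, 6, 4.2, 3.4, 3.4, 3.4
The 3 values of 7 occupy positions 3–5 → each gets rank 3.
The 3 values of 3.4 occupy positions 8–10 → each gets rank 8.
Method 2 values → pooled ranks: 7→3, 3.4→8, 4.2→7, 7→3, 3.4→8
Rank sum = 3 + 8 + 7 + 3 + 8 = 29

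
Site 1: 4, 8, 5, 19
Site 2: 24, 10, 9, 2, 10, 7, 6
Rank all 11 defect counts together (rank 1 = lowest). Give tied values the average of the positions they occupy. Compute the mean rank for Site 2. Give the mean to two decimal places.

6.43

Sorted (ascending): 2, 4, 5, 6, 7, 8, 9, 10, 10, 19, 24
The 2 values of 10 occupy positions 8–9 → average rank (8+9)/2 = 8.5.
Site 2 values → pooled ranks: 24→11, 10→8.5, 9→7, 2→1, 10→8.5, 7→5, 6→4
Mean rank = (11 + 8.5 + 7 + 1 + 8.5 + 5 + 4) / 7 = 6.43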